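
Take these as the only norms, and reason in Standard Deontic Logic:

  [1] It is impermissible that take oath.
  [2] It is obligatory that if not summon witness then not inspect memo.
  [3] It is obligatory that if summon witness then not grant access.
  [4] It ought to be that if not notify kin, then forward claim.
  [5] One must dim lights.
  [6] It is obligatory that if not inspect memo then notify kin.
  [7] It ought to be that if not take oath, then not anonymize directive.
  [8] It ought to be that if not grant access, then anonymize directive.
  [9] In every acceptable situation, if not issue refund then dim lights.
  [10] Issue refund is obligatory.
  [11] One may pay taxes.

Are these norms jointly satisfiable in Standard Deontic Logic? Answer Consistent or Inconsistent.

Consistent

Premise 9 is O(¬issue_refund → dim_lights); even if O(dim_lights) held, inferring O(¬issue_refund) would be affirming the consequent — invalid.
So O(¬issue_refund) is not derivable, and the apparent clash with O(issue_refund) does not arise.
A world satisfying every obligation exists (e.g. anonymize_directive=false, dim_lights=true, forward_claim=false, grant_access=true, inspect_memo=false, issue_refund=true, notify_kin=true, pay_taxes=false, summon_witness=false, take_oath=false); no atom is both obligatory and forbidden, so the set is consistent.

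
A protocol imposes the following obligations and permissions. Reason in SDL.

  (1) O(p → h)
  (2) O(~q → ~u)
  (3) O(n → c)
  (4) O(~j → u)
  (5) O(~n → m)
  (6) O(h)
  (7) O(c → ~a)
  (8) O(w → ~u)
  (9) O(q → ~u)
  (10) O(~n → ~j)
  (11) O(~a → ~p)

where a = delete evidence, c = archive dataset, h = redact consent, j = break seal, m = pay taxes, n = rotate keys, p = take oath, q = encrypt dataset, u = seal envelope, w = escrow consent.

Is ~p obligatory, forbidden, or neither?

Obligatory

By case analysis on ~q: premise 2 gives O(~q → ~u) and premise 9 gives O(q → ~u), so O(~u) either way.
Premise 4 is O(~j → u); contrapositively O(~u → j). Since O(~u) holds, K gives O(j).
The contrapositive of premise 10 (O(~n → ~j)) is O(j → n), and O(j) is already established, so O(n).
Applying K to premise 3 (O(n → c)) and O(n) yields O(c).
Applying K to premise 7 (O(c → ~a)) and O(c) yields O(~a).
With premise 11, O(~a → ~p), the K-axiom yields O(~p).
Premises 1, 5, 6, 8 do not contribute to this derivation.
Hence ~p is obligatory.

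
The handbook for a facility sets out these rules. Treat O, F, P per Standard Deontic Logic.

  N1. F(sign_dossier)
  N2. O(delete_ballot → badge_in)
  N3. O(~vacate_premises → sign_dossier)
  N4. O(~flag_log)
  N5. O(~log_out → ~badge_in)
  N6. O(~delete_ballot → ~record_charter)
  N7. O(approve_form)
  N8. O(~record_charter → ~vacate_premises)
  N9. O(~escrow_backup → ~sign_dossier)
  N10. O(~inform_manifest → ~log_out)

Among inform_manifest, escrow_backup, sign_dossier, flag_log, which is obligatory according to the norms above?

Premise 1, F(sign_dossier), is equivalent to O(~sign_dossier).
Premise 3 is O(~vacate_premises → sign_dossier); contrapositively O(~sign_dossier → vacate_premises). Since O(~sign_dossier) holds, K gives O(vacate_premises).
Premise 8, O(~record_charter → ~vacate_premises), contraposes to O(vacate_premises → record_charter); with O(vacate_premises) we get O(record_charter).
Premise 6, O(~delete_ballot → ~record_charter), contraposes to O(record_charter → delete_ballot); with O(record_charter) we get O(delete_ballot).
Premise 2 is O(delete_ballot → badge_in); since O(delete_ballot), deontic closure gives O(badge_in).
Premise 5, O(~log_out → ~badge_in), contraposes to O(badge_in → log_out); with O(badge_in) we get O(log_out).
The contrapositive of premise 10 (O(~inform_manifest → ~log_out)) is O(log_out → inform_manifest), and O(log_out) is already established, so O(inform_manifest).
So O(inform_manifest) holds — inform_manifest is obligatory. None of the other listed options is made obligatory by any chain of premises.

inform_manifest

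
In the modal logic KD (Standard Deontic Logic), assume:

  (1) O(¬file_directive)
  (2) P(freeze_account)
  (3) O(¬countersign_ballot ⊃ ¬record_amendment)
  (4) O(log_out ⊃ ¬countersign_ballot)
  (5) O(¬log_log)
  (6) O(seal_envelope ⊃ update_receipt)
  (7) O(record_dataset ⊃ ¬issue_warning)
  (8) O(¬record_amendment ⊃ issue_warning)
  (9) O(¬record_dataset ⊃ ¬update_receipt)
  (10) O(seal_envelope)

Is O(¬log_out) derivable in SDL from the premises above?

Premise 10 gives O(seal_envelope).
With premise 6, O(seal_envelope ⊃ update_receipt), the K-axiom yields O(update_receipt).
Premise 9, O(¬record_dataset ⊃ ¬update_receipt), contraposes to O(update_receipt ⊃ record_dataset); with O(update_receipt) we get O(record_dataset).
Applying K to premise 7 (O(record_dataset ⊃ ¬issue_warning)) and O(record_dataset) yields O(¬issue_warning).
Premise 8 is O(¬record_amendment ⊃ issue_warning); contrapositively O(¬issue_warning ⊃ record_amendment). Since O(¬issue_warning) holds, K gives O(record_amendment).
Premise 3, O(¬countersign_ballot ⊃ ¬record_amendment), contraposes to O(record_amendment ⊃ countersign_ballot); with O(record_amendment) we get O(countersign_ballot).
The contrapositive of premise 4 (O(log_out ⊃ ¬countersign_ballot)) is O(countersign_ballot ⊃ ¬log_out), and O(countersign_ballot) is already established, so O(¬log_out).
Premises 1, 2, 5 do not contribute to this derivation.
So O(¬log_out) follows.

Yes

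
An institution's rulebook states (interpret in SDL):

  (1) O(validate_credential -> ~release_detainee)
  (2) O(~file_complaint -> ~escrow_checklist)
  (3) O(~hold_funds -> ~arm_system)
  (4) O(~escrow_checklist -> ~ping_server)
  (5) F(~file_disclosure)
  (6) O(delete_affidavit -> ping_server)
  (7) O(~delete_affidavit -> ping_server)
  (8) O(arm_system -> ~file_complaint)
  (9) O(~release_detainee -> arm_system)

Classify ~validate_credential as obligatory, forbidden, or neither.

Premises 6 and 7 cover both cases: O(delete_affidavit -> ping_server) and O(~delete_affidavit -> ping_server). Since delete_affidavit ∨ ~delete_affidavit is a tautology, O(ping_server) follows.
Premise 4, O(~escrow_checklist -> ~ping_server), contraposes to O(ping_server -> escrow_checklist); with O(ping_server) we get O(escrow_checklist).
Premise 2 is O(~file_complaint -> ~escrow_checklist); contrapositively O(escrow_checklist -> file_complaint). Since O(escrow_checklist) holds, K gives O(file_complaint).
The contrapositive of premise 8 (O(arm_system -> ~file_complaint)) is O(file_complaint -> ~arm_system), and O(file_complaint) is already established, so O(~arm_system).
The contrapositive of premise 9 (O(~release_detainee -> arm_system)) is O(~arm_system -> release_detainee), and O(~arm_system) is already established, so O(release_detainee).
Premise 1, O(validate_credential -> ~release_detainee), contraposes to O(release_detainee -> ~validate_credential); with O(release_detainee) we get O(~validate_credential).
Premises 3, 5 do not contribute to this derivation.
Hence ~validate_credential is obligatory.

Obligatory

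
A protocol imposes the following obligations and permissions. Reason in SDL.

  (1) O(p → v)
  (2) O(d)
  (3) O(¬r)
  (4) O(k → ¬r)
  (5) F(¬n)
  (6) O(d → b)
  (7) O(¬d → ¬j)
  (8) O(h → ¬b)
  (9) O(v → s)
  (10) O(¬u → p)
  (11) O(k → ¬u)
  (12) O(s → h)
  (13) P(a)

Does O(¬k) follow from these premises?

Yes

From premise 2 we have O(d).
With premise 6, O(d → b), the K-axiom yields O(b).
The contrapositive of premise 8 (O(h → ¬b)) is O(b → ¬h), and O(b) is already established, so O(¬h).
Premise 12, O(s → h), contraposes to O(¬h → ¬s); with O(¬h) we get O(¬s).
Premise 9, O(v → s), contraposes to O(¬s → ¬v); with O(¬s) we get O(¬v).
Premise 1 is O(p → v); contrapositively O(¬v → ¬p). Since O(¬v) holds, K gives O(¬p).
Premise 10 is O(¬u → p); contrapositively O(¬p → u). Since O(¬p) holds, K gives O(u).
Premise 11, O(k → ¬u), contraposes to O(u → ¬k); with O(u) we get O(¬k).
Premises 3, 4, 5, 7, 13 do not contribute to this derivation.
So O(¬k) follows.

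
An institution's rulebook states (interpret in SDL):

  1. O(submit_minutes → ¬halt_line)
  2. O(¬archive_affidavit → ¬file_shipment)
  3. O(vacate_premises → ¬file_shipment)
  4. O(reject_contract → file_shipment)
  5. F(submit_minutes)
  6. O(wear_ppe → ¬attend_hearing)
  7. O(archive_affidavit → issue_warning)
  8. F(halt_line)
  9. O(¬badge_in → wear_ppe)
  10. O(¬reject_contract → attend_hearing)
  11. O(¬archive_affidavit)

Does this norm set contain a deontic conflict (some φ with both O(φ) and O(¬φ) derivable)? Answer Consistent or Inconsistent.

Premise 1 is O(submit_minutes → ¬halt_line); even if O(¬halt_line) held, inferring O(submit_minutes) would be affirming the consequent — invalid.
So O(submit_minutes) is not derivable, and the apparent clash with O(¬submit_minutes) does not arise.
A world satisfying every obligation exists (e.g. archive_affidavit=false, attend_hearing=true, badge_in=true, file_shipment=false, halt_line=false, issue_warning=false, reject_contract=false, submit_minutes=false, vacate_premises=false, wear_ppe=false); no atom is both obligatory and forbidden, so the set is consistent.

Consistent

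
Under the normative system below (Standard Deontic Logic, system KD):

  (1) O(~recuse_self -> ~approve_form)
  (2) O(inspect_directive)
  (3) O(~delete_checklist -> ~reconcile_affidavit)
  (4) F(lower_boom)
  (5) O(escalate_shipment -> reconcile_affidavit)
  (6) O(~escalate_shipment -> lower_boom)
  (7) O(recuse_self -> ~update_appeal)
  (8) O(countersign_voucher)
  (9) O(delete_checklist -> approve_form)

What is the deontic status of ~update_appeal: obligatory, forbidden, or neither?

Obligatory

Premise 4 is F(lower_boom), i.e. O(~lower_boom).
Premise 6 is O(~escalate_shipment -> lower_boom); contrapositively O(~lower_boom -> escalate_shipment). Since O(~lower_boom) holds, K gives O(escalate_shipment).
Applying K to premise 5 (O(escalate_shipment -> reconcile_affidavit)) and O(escalate_shipment) yields O(reconcile_affidavit).
The contrapositive of premise 3 (O(~delete_checklist -> ~reconcile_affidavit)) is O(reconcile_affidavit -> delete_checklist), and O(reconcile_affidavit) is already established, so O(delete_checklist).
From O(delete_checklist) and premise 9, O(delete_checklist -> approve_form), we obtain O(approve_form).
The contrapositive of premise 1 (O(~recuse_self -> ~approve_form)) is O(approve_form -> recuse_self), and O(approve_form) is already established, so O(recuse_self).
From O(recuse_self) and premise 7, O(recuse_self -> ~update_appeal), we obtain O(~update_appeal).
Premises 2, 8 do not contribute to this derivation.
Hence ~update_appeal is obligatory.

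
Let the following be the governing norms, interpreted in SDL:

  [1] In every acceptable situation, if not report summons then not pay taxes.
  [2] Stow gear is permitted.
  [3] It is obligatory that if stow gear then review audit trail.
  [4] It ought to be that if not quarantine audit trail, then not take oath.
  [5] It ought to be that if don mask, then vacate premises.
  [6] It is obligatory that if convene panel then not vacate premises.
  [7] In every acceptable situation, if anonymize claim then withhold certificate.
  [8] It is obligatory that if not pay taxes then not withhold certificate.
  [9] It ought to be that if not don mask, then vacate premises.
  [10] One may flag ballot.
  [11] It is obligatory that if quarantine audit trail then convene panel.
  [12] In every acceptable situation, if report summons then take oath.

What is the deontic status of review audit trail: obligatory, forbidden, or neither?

Premise 3 is O(stow_gear → review_audit_trail), but O(stow_gear) is not derivable from the premises (the permission P(stow_gear) asserts only ¬O(¬stow_gear), not O(stow_gear)), so it does not yield O(review_audit_trail).
No premise or chain of K-axiom applications forces O(review_audit_trail), and none forces O(¬review_audit_trail). So review_audit_trail is neither obligatory nor forbidden under these norms.

Neither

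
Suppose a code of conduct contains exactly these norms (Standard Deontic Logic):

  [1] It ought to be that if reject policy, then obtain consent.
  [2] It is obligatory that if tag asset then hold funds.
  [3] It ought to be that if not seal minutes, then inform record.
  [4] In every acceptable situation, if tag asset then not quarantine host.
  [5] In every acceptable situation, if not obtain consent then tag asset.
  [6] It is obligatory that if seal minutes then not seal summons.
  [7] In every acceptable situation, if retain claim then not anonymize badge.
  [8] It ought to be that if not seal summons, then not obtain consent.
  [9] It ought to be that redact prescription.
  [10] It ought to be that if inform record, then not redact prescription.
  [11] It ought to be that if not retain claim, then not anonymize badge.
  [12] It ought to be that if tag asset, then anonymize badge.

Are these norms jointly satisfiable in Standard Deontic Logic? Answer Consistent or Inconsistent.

Inconsistent

Premises 11 and 7 are O(¬retain_claim → ¬anonymize_badge) and O(retain_claim → ¬anonymize_badge); every ideal world satisfies ¬retain_claim or retain_claim, so in either case ¬anonymize_badge holds — hence O(¬anonymize_badge).
Premise 12 is O(tag_asset → anonymize_badge); contrapositively O(¬anonymize_badge → ¬tag_asset). Since O(¬anonymize_badge) holds, K gives O(¬tag_asset).
Premise 5, O(¬obtain_consent → tag_asset), contraposes to O(¬tag_asset → obtain_consent); with O(¬tag_asset) we get O(obtain_consent).
Premise 8, O(¬seal_summons → ¬obtain_consent), contraposes to O(obtain_consent → seal_summons); with O(obtain_consent) we get O(seal_summons).
Premise 6, O(seal_minutes → ¬seal_summons), contraposes to O(seal_summons → ¬seal_minutes); with O(seal_summons) we get O(¬seal_minutes).
Premise 3 is O(¬seal_minutes → inform_record); since O(¬seal_minutes), deontic closure gives O(inform_record).
Premise 10 is O(inform_record → ¬redact_prescription); since O(inform_record), deontic closure gives O(¬redact_prescription).
But premise 9 directly asserts O(redact_prescription).
We now have both O(¬redact_prescription) and O(redact_prescription) — redact_prescription is simultaneously obligatory and forbidden, violating the D-axiom.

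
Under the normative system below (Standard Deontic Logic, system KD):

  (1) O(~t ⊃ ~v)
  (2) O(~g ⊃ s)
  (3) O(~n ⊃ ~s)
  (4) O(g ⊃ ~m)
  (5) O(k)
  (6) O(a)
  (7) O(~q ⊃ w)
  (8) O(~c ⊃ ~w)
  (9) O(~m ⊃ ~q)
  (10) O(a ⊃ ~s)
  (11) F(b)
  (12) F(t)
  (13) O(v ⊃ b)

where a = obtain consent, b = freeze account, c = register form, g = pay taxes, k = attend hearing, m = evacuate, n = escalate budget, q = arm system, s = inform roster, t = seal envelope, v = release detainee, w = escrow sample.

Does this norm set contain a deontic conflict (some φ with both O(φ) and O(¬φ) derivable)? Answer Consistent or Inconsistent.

Premise 13 is O(v ⊃ b), but O(v) is not derivable from the premises, so it does not yield O(b).
So O(b) is not derivable, and the apparent clash with O(~b) does not arise.
A world satisfying every obligation exists (e.g. a=true, b=false, c=true, g=true, k=true, m=false, n=false, q=false, s=false, t=false, v=false, w=true); no atom is both obligatory and forbidden, so the set is consistent.

Consistent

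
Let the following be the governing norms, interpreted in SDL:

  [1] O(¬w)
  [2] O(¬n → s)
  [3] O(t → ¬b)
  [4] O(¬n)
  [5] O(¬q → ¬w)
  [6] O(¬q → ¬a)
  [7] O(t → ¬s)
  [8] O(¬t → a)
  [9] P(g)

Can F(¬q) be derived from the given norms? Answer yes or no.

Yes

From premise 4 we have O(¬n).
Premise 2 is O(¬n → s); since O(¬n), deontic closure gives O(s).
Premise 7 is O(t → ¬s); contrapositively O(s → ¬t). Since O(s) holds, K gives O(¬t).
With premise 8, O(¬t → a), the K-axiom yields O(a).
The contrapositive of premise 6 (O(¬q → ¬a)) is O(a → q), and O(a) is already established, so O(q).
Premises 1, 3, 5, 9 do not contribute to this derivation.
So O(q) holds, i.e. F(¬q). The claim follows.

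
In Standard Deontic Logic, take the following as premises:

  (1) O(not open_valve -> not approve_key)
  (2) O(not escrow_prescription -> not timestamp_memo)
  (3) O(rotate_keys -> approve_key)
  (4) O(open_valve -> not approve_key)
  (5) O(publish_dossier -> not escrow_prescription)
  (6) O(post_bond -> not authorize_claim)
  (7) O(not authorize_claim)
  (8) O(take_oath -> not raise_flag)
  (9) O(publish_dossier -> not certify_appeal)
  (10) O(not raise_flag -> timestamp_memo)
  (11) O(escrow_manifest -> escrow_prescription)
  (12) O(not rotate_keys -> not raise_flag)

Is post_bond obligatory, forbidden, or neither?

Neither

Premise 6 is O(post_bond -> not authorize_claim); even if O(not authorize_claim) held, inferring O(post_bond) would be affirming the consequent — invalid.
No premise or chain of K-axiom applications forces O(post_bond), and none forces O(not post_bond). So post_bond is neither obligatory nor forbidden under these norms.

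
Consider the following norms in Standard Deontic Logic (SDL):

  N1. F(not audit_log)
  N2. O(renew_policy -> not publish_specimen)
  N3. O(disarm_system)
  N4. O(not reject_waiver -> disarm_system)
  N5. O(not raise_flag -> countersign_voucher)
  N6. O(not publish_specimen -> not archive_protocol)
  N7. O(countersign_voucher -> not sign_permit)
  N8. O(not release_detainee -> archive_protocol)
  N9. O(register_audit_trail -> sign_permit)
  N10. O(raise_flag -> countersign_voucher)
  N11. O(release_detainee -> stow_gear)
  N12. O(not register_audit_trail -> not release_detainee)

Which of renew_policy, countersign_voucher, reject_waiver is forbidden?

Premises 10 and 5 cover both cases: O(raise_flag -> countersign_voucher) and O(not raise_flag -> countersign_voucher). Since raise_flag ∨ not raise_flag is a tautology, O(countersign_voucher) follows.
Premise 7 is O(countersign_voucher -> not sign_permit); since O(countersign_voucher), deontic closure gives O(not sign_permit).
The contrapositive of premise 9 (O(register_audit_trail -> sign_permit)) is O(not sign_permit -> not register_audit_trail), and O(not sign_permit) is already established, so O(not register_audit_trail).
From O(not register_audit_trail) and premise 12, O(not register_audit_trail -> not release_detainee), we obtain O(not release_detainee).
From O(not release_detainee) and premise 8, O(not release_detainee -> archive_protocol), we obtain O(archive_protocol).
The contrapositive of premise 6 (O(not publish_specimen -> not archive_protocol)) is O(archive_protocol -> publish_specimen), and O(archive_protocol) is already established, so O(publish_specimen).
Premise 2, O(renew_policy -> not publish_specimen), contraposes to O(publish_specimen -> not renew_policy); with O(publish_specimen) we get O(not renew_policy).
So O(not renew_policy) holds, i.e. renew_policy is forbidden. None of the other listed options is forbidden under the premises.

renew_policy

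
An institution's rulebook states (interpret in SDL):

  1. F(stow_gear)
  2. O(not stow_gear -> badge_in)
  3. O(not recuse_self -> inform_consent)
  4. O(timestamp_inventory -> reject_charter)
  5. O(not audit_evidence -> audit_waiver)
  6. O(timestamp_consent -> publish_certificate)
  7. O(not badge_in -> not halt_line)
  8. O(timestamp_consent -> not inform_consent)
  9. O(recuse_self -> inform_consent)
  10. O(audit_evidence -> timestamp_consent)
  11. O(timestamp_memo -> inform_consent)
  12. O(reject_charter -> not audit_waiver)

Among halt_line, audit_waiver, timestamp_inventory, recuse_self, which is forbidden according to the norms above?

timestamp_inventory

Premises 3 and 9 cover both cases: O(not recuse_self -> inform_consent) and O(recuse_self -> inform_consent). Since not recuse_self ∨ recuse_self is a tautology, O(inform_consent) follows.
Premise 8, O(timestamp_consent -> not inform_consent), contraposes to O(inform_consent -> not timestamp_consent); with O(inform_consent) we get O(not timestamp_consent).
Premise 10 is O(audit_evidence -> timestamp_consent); contrapositively O(not timestamp_consent -> not audit_evidence). Since O(not timestamp_consent) holds, K gives O(not audit_evidence).
Applying K to premise 5 (O(not audit_evidence -> audit_waiver)) and O(not audit_evidence) yields O(audit_waiver).
Premise 12, O(reject_charter -> not audit_waiver), contraposes to O(audit_waiver -> not reject_charter); with O(audit_waiver) we get O(not reject_charter).
Premise 4, O(timestamp_inventory -> reject_charter), contraposes to O(not reject_charter -> not timestamp_inventory); with O(not reject_charter) we get O(not timestamp_inventory).
So O(not timestamp_inventory) holds, i.e. timestamp_inventory is forbidden. None of the other listed options is forbidden under the premises.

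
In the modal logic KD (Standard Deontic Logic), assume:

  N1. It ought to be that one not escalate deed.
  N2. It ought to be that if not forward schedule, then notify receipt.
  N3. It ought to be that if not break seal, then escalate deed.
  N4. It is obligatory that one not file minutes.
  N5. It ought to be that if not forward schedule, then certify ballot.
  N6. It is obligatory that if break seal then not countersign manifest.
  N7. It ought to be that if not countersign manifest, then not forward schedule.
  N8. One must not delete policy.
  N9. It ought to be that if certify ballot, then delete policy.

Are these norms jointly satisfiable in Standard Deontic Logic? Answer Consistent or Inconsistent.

Inconsistent

Premise 8, F(delete_policy), is equivalent to O(¬delete_policy).
Premise 9, O(certify_ballot → delete_policy), contraposes to O(¬delete_policy → ¬certify_ballot); with O(¬delete_policy) we get O(¬certify_ballot).
Premise 5, O(¬forward_schedule → certify_ballot), contraposes to O(¬certify_ballot → forward_schedule); with O(¬certify_ballot) we get O(forward_schedule).
Premise 7, O(¬countersign_manifest → ¬forward_schedule), contraposes to O(forward_schedule → countersign_manifest); with O(forward_schedule) we get O(countersign_manifest).
The contrapositive of premise 6 (O(break_seal → ¬countersign_manifest)) is O(countersign_manifest → ¬break_seal), and O(countersign_manifest) is already established, so O(¬break_seal).
Premise 3 is O(¬break_seal → escalate_deed); since O(¬break_seal), deontic closure gives O(escalate_deed).
However, premise 1 gives O(¬escalate_deed).
We now have both O(escalate_deed) and O(¬escalate_deed) — escalate_deed is simultaneously obligatory and forbidden, violating the D-axiom.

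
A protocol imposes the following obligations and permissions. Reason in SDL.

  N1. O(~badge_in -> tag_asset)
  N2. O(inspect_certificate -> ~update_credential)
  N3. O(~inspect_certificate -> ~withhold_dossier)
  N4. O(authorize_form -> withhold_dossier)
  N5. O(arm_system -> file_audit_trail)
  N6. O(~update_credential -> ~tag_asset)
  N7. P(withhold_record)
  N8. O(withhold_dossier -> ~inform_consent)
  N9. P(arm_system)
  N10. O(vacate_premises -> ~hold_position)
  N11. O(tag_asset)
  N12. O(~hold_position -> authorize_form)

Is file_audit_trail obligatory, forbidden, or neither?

Neither

Premise 5 is O(arm_system -> file_audit_trail), but O(arm_system) is not derivable from the premises (the permission P(arm_system) asserts only ~O(~arm_system), not O(arm_system)), so it does not yield O(file_audit_trail).
No premise or chain of K-axiom applications forces O(file_audit_trail), and none forces O(~file_audit_trail). So file_audit_trail is neither obligatory nor forbidden under these norms.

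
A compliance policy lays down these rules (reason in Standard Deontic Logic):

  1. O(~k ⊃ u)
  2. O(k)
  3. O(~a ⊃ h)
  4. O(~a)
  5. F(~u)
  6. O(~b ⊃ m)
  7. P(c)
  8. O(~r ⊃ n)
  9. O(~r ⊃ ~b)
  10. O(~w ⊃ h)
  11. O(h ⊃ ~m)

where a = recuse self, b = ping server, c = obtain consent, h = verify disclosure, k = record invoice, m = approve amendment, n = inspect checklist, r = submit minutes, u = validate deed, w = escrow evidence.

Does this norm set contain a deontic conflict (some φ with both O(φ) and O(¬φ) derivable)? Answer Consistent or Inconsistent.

Premise 1 is O(~k ⊃ u); even if O(u) held, inferring O(~k) would be affirming the consequent — invalid.
So O(~k) is not derivable, and the apparent clash with O(k) does not arise.
A world satisfying every obligation exists (e.g. a=false, b=true, c=false, h=true, k=true, m=false, n=false, r=true, u=true, w=false); no atom is both obligatory and forbidden, so the set is consistent.

Consistent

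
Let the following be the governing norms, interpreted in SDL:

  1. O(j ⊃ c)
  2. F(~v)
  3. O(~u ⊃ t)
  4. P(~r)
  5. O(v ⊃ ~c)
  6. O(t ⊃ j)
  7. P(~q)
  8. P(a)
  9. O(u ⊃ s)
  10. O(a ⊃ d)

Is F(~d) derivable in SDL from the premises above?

No

Premise 10 is O(a ⊃ d), but O(a) is not derivable from the premises (the permission P(a) asserts only ~O(~a), not O(a)), so it does not yield O(d).
No other premise forces O(d). An ideal world satisfying every premise can still have ~d true, so F(~d) is not derivable.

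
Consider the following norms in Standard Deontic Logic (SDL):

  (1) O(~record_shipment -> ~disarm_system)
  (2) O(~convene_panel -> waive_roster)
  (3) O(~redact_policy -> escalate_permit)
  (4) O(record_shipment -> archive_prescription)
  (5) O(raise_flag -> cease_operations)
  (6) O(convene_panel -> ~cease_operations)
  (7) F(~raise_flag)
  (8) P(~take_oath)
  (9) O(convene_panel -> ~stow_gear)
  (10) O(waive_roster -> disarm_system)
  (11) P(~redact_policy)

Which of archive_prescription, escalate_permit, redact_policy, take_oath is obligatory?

Premise 7, F(~raise_flag), is equivalent to O(raise_flag).
From O(raise_flag) and premise 5, O(raise_flag -> cease_operations), we obtain O(cease_operations).
Premise 6 is O(convene_panel -> ~cease_operations); contrapositively O(cease_operations -> ~convene_panel). Since O(cease_operations) holds, K gives O(~convene_panel).
Applying K to premise 2 (O(~convene_panel -> waive_roster)) and O(~convene_panel) yields O(waive_roster).
From O(waive_roster) and premise 10, O(waive_roster -> disarm_system), we obtain O(disarm_system).
The contrapositive of premise 1 (O(~record_shipment -> ~disarm_system)) is O(disarm_system -> record_shipment), and O(disarm_system) is already established, so O(record_shipment).
With premise 4, O(record_shipment -> archive_prescription), the K-axiom yields O(archive_prescription).
So O(archive_prescription) holds — archive_prescription is obligatory. None of the other listed options is made obligatory by any chain of premises.

archive_prescription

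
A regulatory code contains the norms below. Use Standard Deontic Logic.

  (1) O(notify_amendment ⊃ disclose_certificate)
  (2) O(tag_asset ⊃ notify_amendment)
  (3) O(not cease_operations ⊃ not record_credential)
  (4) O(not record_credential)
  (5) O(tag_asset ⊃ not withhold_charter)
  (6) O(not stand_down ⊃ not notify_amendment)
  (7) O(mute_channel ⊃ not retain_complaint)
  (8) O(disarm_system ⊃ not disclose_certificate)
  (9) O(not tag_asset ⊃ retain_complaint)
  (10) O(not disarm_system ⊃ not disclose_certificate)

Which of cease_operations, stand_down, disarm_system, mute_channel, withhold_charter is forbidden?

mute_channel

Premises 8 and 10 are O(disarm_system ⊃ not disclose_certificate) and O(not disarm_system ⊃ not disclose_certificate); every ideal world satisfies disarm_system or not disarm_system, so in either case not disclose_certificate holds — hence O(not disclose_certificate).
Premise 1 is O(notify_amendment ⊃ disclose_certificate); contrapositively O(not disclose_certificate ⊃ not notify_amendment). Since O(not disclose_certificate) holds, K gives O(not notify_amendment).
Premise 2, O(tag_asset ⊃ notify_amendment), contraposes to O(not notify_amendment ⊃ not tag_asset); with O(not notify_amendment) we get O(not tag_asset).
From O(not tag_asset) and premise 9, O(not tag_asset ⊃ retain_complaint), we obtain O(retain_complaint).
Premise 7 is O(mute_channel ⊃ not retain_complaint); contrapositively O(retain_complaint ⊃ not mute_channel). Since O(retain_complaint) holds, K gives O(not mute_channel).
So O(not mute_channel) holds, i.e. mute_channel is forbidden. None of the other listed options is forbidden under the premises.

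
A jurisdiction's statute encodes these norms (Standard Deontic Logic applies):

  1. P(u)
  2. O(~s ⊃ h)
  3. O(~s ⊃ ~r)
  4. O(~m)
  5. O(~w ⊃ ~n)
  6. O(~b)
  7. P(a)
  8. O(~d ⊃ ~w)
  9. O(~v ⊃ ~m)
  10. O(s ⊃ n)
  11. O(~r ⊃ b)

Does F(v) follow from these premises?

No

Premise 9 is O(~v ⊃ ~m); even if O(~m) held, inferring O(~v) would be affirming the consequent — invalid.
No other premise forces O(~v). An ideal world satisfying every premise can still have v true, so F(v) is not derivable.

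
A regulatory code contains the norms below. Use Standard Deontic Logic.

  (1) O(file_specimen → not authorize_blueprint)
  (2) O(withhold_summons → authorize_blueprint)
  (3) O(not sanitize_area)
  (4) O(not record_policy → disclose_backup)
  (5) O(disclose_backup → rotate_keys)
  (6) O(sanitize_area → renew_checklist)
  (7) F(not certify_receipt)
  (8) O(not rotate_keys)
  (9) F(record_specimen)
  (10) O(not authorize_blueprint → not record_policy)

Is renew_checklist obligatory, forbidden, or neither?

Neither

Premise 6 is O(sanitize_area → renew_checklist), but O(sanitize_area) is not derivable from the premises, so it does not yield O(renew_checklist).
No premise or chain of K-axiom applications forces O(renew_checklist), and none forces O(not renew_checklist). So renew_checklist is neither obligatory nor forbidden under these norms.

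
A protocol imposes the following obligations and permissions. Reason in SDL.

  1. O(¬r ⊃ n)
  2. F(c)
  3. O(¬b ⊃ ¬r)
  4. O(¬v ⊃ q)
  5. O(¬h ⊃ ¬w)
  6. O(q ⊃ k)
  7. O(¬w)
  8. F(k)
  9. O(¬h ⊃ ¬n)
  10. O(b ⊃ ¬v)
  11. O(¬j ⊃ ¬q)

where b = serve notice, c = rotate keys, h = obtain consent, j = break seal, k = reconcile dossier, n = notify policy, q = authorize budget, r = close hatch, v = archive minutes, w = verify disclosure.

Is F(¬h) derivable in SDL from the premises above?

Yes

F(k) at premise 8 means O(¬k).
Premise 6, O(q ⊃ k), contraposes to O(¬k ⊃ ¬q); with O(¬k) we get O(¬q).
Premise 4, O(¬v ⊃ q), contraposes to O(¬q ⊃ v); with O(¬q) we get O(v).
Premise 10, O(b ⊃ ¬v), contraposes to O(v ⊃ ¬b); with O(v) we get O(¬b).
With premise 3, O(¬b ⊃ ¬r), the K-axiom yields O(¬r).
Applying K to premise 1 (O(¬r ⊃ n)) and O(¬r) yields O(n).
The contrapositive of premise 9 (O(¬h ⊃ ¬n)) is O(n ⊃ h), and O(n) is already established, so O(h).
Premises 2, 5, 7, 11 do not contribute to this derivation.
So O(h) holds, i.e. F(¬h). The claim follows.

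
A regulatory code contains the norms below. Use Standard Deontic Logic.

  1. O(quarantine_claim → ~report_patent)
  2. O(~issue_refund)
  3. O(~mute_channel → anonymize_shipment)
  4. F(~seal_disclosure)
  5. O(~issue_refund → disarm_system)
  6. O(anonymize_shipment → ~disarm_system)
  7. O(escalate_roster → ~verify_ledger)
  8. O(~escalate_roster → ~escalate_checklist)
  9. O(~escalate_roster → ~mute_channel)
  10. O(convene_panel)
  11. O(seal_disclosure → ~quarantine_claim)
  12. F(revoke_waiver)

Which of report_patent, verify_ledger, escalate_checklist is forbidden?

verify_ledger

Premise 2 states O(~issue_refund) outright.
Premise 5 is O(~issue_refund → disarm_system); since O(~issue_refund), deontic closure gives O(disarm_system).
The contrapositive of premise 6 (O(anonymize_shipment → ~disarm_system)) is O(disarm_system → ~anonymize_shipment), and O(disarm_system) is already established, so O(~anonymize_shipment).
The contrapositive of premise 3 (O(~mute_channel → anonymize_shipment)) is O(~anonymize_shipment → mute_channel), and O(~anonymize_shipment) is already established, so O(mute_channel).
The contrapositive of premise 9 (O(~escalate_roster → ~mute_channel)) is O(mute_channel → escalate_roster), and O(mute_channel) is already established, so O(escalate_roster).
From O(escalate_roster) and premise 7, O(escalate_roster → ~verify_ledger), we obtain O(~verify_ledger).
So O(~verify_ledger) holds, i.e. verify_ledger is forbidden. None of the other listed options is forbidden under the premises.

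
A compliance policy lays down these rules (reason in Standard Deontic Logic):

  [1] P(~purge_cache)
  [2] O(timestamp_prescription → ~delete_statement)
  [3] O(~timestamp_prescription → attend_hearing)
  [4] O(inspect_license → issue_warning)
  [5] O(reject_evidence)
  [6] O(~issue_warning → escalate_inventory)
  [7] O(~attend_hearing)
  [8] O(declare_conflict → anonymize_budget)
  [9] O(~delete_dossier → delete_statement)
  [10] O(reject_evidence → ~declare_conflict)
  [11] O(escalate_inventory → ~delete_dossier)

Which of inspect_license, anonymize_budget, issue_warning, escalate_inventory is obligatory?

issue_warning

From premise 7 we have O(~attend_hearing).
The contrapositive of premise 3 (O(~timestamp_prescription → attend_hearing)) is O(~attend_hearing → timestamp_prescription), and O(~attend_hearing) is already established, so O(timestamp_prescription).
Applying K to premise 2 (O(timestamp_prescription → ~delete_statement)) and O(timestamp_prescription) yields O(~delete_statement).
Premise 9 is O(~delete_dossier → delete_statement); contrapositively O(~delete_statement → delete_dossier). Since O(~delete_statement) holds, K gives O(delete_dossier).
Premise 11, O(escalate_inventory → ~delete_dossier), contraposes to O(delete_dossier → ~escalate_inventory); with O(delete_dossier) we get O(~escalate_inventory).
Premise 6 is O(~issue_warning → escalate_inventory); contrapositively O(~escalate_inventory → issue_warning). Since O(~escalate_inventory) holds, K gives O(issue_warning).
So O(issue_warning) holds — issue_warning is obligatory. None of the other listed options is made obligatory by any chain of premises.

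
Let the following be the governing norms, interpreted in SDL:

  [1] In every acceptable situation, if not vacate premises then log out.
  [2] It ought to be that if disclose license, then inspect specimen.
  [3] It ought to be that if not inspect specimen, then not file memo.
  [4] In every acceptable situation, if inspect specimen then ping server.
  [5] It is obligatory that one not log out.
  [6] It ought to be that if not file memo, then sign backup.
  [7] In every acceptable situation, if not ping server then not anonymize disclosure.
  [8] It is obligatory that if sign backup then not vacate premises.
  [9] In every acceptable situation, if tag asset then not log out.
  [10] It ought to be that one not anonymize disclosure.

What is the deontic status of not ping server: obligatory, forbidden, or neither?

Forbidden

Premise 5 gives O(¬log_out).
Premise 1, O(¬vacate_premises → log_out), contraposes to O(¬log_out → vacate_premises); with O(¬log_out) we get O(vacate_premises).
Premise 8 is O(sign_backup → ¬vacate_premises); contrapositively O(vacate_premises → ¬sign_backup). Since O(vacate_premises) holds, K gives O(¬sign_backup).
Premise 6, O(¬file_memo → sign_backup), contraposes to O(¬sign_backup → file_memo); with O(¬sign_backup) we get O(file_memo).
The contrapositive of premise 3 (O(¬inspect_specimen → ¬file_memo)) is O(file_memo → inspect_specimen), and O(file_memo) is already established, so O(inspect_specimen).
Applying K to premise 4 (O(inspect_specimen → ping_server)) and O(inspect_specimen) yields O(ping_server).
Premises 2, 7, 9, 10 do not contribute to this derivation.
Thus O(ping_server), which is F(¬ping_server): ¬ping_server is forbidden.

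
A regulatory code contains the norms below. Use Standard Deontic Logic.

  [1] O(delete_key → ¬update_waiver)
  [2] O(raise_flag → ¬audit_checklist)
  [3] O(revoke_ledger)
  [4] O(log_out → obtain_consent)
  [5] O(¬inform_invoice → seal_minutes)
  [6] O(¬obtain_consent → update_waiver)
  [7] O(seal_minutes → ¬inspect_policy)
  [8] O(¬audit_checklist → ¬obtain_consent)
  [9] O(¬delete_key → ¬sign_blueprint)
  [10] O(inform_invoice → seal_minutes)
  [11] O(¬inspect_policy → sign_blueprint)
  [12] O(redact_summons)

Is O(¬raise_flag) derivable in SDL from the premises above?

Yes

Premises 10 and 5 cover both cases: O(inform_invoice → seal_minutes) and O(¬inform_invoice → seal_minutes). Since inform_invoice ∨ ¬inform_invoice is a tautology, O(seal_minutes) follows.
From O(seal_minutes) and premise 7, O(seal_minutes → ¬inspect_policy), we obtain O(¬inspect_policy).
Premise 11 is O(¬inspect_policy → sign_blueprint); since O(¬inspect_policy), deontic closure gives O(sign_blueprint).
The contrapositive of premise 9 (O(¬delete_key → ¬sign_blueprint)) is O(sign_blueprint → delete_key), and O(sign_blueprint) is already established, so O(delete_key).
Applying K to premise 1 (O(delete_key → ¬update_waiver)) and O(delete_key) yields O(¬update_waiver).
Premise 6, O(¬obtain_consent → update_waiver), contraposes to O(¬update_waiver → obtain_consent); with O(¬update_waiver) we get O(obtain_consent).
Premise 8, O(¬audit_checklist → ¬obtain_consent), contraposes to O(obtain_consent → audit_checklist); with O(obtain_consent) we get O(audit_checklist).
The contrapositive of premise 2 (O(raise_flag → ¬audit_checklist)) is O(audit_checklist → ¬raise_flag), and O(audit_checklist) is already established, so O(¬raise_flag).
Premises 3, 4, 12 do not contribute to this derivation.
So O(¬raise_flag) follows.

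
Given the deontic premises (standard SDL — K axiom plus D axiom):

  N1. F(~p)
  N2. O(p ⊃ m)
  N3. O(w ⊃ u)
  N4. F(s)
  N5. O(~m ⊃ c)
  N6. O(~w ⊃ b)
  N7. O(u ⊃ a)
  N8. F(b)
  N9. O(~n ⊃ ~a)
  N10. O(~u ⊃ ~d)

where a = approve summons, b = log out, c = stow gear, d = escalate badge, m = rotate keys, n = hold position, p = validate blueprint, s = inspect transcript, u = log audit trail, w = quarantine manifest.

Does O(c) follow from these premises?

Premise 5 is O(~m ⊃ c), but O(~m) is not derivable from the premises, so it does not yield O(c).
No other premise forces O(c). An ideal world satisfying every premise can still have c false, so O(c) is not derivable.

No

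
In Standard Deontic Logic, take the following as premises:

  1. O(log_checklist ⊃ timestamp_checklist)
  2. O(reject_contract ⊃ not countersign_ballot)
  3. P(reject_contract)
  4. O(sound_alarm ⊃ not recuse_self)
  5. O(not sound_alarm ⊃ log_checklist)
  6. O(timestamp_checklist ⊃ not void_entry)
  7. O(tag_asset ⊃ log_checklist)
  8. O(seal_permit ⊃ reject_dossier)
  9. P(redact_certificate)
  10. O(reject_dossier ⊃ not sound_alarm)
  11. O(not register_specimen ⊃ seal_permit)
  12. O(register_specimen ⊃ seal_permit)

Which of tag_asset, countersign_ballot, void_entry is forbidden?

void_entry

By case analysis on not register_specimen: premise 11 gives O(not register_specimen ⊃ seal_permit) and premise 12 gives O(register_specimen ⊃ seal_permit), so O(seal_permit) either way.
From O(seal_permit) and premise 8, O(seal_permit ⊃ reject_dossier), we obtain O(reject_dossier).
Applying K to premise 10 (O(reject_dossier ⊃ not sound_alarm)) and O(reject_dossier) yields O(not sound_alarm).
Premise 5 is O(not sound_alarm ⊃ log_checklist); since O(not sound_alarm), deontic closure gives O(log_checklist).
Applying K to premise 1 (O(log_checklist ⊃ timestamp_checklist)) and O(log_checklist) yields O(timestamp_checklist).
Applying K to premise 6 (O(timestamp_checklist ⊃ not void_entry)) and O(timestamp_checklist) yields O(not void_entry).
So O(not void_entry) holds, i.e. void_entry is forbidden. None of the other listed options is forbidden under the premises.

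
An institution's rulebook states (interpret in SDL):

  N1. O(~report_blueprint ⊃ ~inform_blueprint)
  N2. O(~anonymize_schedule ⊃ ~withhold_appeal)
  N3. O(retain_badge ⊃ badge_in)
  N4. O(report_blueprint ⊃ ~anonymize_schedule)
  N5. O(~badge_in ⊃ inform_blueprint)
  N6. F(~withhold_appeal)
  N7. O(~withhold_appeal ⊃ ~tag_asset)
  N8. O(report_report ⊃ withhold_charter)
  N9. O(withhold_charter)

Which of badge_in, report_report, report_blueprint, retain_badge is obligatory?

F(~withhold_appeal) at premise 6 means O(withhold_appeal).
Premise 2, O(~anonymize_schedule ⊃ ~withhold_appeal), contraposes to O(withhold_appeal ⊃ anonymize_schedule); with O(withhold_appeal) we get O(anonymize_schedule).
Premise 4 is O(report_blueprint ⊃ ~anonymize_schedule); contrapositively O(anonymize_schedule ⊃ ~report_blueprint). Since O(anonymize_schedule) holds, K gives O(~report_blueprint).
From O(~report_blueprint) and premise 1, O(~report_blueprint ⊃ ~inform_blueprint), we obtain O(~inform_blueprint).
Premise 5 is O(~badge_in ⊃ inform_blueprint); contrapositively O(~inform_blueprint ⊃ badge_in). Since O(~inform_blueprint) holds, K gives O(badge_in).
So O(badge_in) holds — badge_in is obligatory. None of the other listed options is made obligatory by any chain of premises.

badge_in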